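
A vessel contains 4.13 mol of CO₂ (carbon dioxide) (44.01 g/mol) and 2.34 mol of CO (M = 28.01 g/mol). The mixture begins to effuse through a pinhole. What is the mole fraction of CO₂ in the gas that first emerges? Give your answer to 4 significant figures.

0.5847

Each component's effusion rate ∝ (its partial pressure)·(1/√M) ∝ n_i/√M_i.
x_CO₂(eff) = (n_CO₂/√M_CO₂) / (n_CO₂/√M_CO₂ + n_CO/√M_CO)
= (4.13/√44.01) / (4.13/√44.01 + 2.34/√28.01) = 0.6226/(0.6226 + 0.4421) = 0.5847.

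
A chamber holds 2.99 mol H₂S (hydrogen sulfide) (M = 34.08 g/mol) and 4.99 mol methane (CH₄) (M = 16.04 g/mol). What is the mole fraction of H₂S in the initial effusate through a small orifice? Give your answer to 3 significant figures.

Rate_i ∝ x_i/√M_i (Graham's law weighted by mole fraction), so the effusate composition follows n_i/√M_i.
Mole fraction of H₂S in the effusate = (n_H₂S/√M_H₂S) / (n_H₂S/√M_H₂S + n_CH₄/√M_CH₄)
= (2.99/√34.08) / (2.99/√34.08 + 4.99/√16.04) = 0.5122/(0.5122 + 1.246) = 0.291.

0.291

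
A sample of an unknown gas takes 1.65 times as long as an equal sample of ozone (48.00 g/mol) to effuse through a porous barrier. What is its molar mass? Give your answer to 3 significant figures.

131 g/mol

Graham's law gives t_X/t_O₃ = √(M_X/M_O₃).
1.65 = √(M_X/48.00)
M_X = 48.00 × 1.65² = 48.00 × 2.722 = 131 g/mol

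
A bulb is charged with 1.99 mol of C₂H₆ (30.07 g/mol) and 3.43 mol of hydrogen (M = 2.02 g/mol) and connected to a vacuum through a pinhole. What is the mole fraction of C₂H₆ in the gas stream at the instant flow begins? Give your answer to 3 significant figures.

The effusion rate of species i is ∝ p_i/√M_i ∝ n_i/√M_i.
So x_C₂H₆ in the escaping gas = (n_C₂H₆/√M_C₂H₆) / Σ(n_i/√M_i)
= (1.99/√30.07) / (1.99/√30.07 + 3.43/√2.02) = 0.3629/(0.3629 + 2.413) = 0.131.

0.131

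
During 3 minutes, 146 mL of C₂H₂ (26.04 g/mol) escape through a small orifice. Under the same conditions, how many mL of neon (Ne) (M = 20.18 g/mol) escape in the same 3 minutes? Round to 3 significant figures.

From Graham's law, rate_Ne/rate_C₂H₂ = √(M_C₂H₂/M_Ne) = √(26.04/20.18) = √1.290 = 1.136.
So the volume for Ne is 146 × 1.136 = 166 mL.

166 mL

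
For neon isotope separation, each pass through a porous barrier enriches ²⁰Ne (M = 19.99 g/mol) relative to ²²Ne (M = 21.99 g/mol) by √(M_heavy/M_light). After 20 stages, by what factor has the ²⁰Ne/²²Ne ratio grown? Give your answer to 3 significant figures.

Each stage multiplies the ratio by α = √(21.99/19.99), so after 20 stages the overall factor is α^20 = (21.99/19.99)^(20/2).
= 1.10005^10 = 2.59.

2.59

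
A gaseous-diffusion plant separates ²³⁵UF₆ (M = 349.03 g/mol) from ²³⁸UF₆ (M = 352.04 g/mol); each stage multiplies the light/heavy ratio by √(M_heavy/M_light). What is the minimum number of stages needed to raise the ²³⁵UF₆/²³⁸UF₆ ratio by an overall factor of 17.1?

Single-stage factor α = √(352.04/349.03), so ln α = ½ ln(1.00862) = 0.004293.
Need α^N ≥ 17.1 ⇒ N ≥ ln(17.1) / ln α = 2.839 / 0.004293 = 661.26.
So at least 662 stages are needed.

662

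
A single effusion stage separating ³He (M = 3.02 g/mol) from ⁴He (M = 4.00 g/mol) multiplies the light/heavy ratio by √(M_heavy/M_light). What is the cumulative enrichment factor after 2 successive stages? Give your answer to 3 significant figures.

Overall factor = α^2 with α = √(4.00/3.02), i.e. (4.00/3.02)^(2/2).
= 1.32450^1 = 1.32.

1.32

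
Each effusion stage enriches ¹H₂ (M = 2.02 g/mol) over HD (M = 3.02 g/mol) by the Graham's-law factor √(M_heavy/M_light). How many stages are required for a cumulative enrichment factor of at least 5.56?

Per stage α = (3.02/2.02)^(1/2) = 1.49505^0.5, giving ln α = 0.2011.
Need α^N ≥ 5.56 ⇒ N ≥ ln(5.56) / ln α = 1.716 / 0.2011 = 8.53.
Minimum whole number of stages: N = 9.

9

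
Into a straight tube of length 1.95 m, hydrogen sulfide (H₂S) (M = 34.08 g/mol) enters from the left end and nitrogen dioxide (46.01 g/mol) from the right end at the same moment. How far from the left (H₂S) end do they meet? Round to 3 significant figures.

Graham's law gives d_H₂S/d_NO₂ = rate_H₂S/rate_NO₂ = √(M_NO₂/M_H₂S) = √(46.01/34.08) = 1.162.
With d_H₂S + d_NO₂ = 1.95 m, d_NO₂ = 1.95/(1 + 1.162) = 0.9020 m.
d_H₂S = 1.95 − 0.9020 = 1.05 m.

1.05 m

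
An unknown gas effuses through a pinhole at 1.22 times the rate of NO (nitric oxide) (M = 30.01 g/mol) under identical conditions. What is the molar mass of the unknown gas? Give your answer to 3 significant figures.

Since effusion rate ∝ 1/√M, rate_X/rate_NO = √(M_NO/M_X).
1.22 = √(30.01/M_X)
M_X = 30.01 / 1.22² = 30.01 / 1.488 = 20.2 g/mol

20.2 g/mol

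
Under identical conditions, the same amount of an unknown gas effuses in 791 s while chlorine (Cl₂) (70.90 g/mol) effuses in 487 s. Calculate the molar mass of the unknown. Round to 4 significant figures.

187.0 g/mol

Using Graham's law: t_X/t_Cl₂ = √(M_X/M_Cl₂).
791/487 = 1.624 = √(M_X/70.90)
M_X = 70.90 × 1.624² = 70.90 × 2.638 = 187.0 g/mol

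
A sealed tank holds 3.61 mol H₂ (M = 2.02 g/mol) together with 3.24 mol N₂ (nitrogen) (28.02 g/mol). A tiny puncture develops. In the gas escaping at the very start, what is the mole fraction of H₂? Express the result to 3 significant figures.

Effusion rate of each component ∝ n_i/√M_i (partial pressure × 1/√M).
So x_H₂ in the escaping gas = (n_H₂/√M_H₂) / Σ(n_i/√M_i)
= (3.61/√2.02) / (3.61/√2.02 + 3.24/√28.02) = 2.540/(2.540 + 0.6121) = 0.806.

0.806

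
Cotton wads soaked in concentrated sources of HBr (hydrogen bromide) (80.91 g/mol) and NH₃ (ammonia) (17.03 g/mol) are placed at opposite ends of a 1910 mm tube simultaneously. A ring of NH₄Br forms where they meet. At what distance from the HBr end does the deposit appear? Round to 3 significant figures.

601 mm

Graham's law gives d_HBr/d_NH₃ = rate_HBr/rate_NH₃ = √(M_NH₃/M_HBr) = √(17.03/80.91) = 0.4588.
With d_HBr + d_NH₃ = 1910 mm, d_NH₃ = 1910/(1 + 0.4588) = 1309 mm.
d_HBr = 1910 − 1309 = 601 mm.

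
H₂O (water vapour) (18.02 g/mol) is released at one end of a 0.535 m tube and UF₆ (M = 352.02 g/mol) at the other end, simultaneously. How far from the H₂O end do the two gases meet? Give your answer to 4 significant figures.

Graham's law gives d_H₂O/d_UF₆ = rate_H₂O/rate_UF₆ = √(M_UF₆/M_H₂O) = √(352.02/18.02) = 4.420.
With d_H₂O + d_UF₆ = 0.535 m, d_UF₆ = 0.535/(1 + 4.420) = 0.09871 m.
d_H₂O = 0.535 − 0.09871 = 0.4363 m.

0.4363 m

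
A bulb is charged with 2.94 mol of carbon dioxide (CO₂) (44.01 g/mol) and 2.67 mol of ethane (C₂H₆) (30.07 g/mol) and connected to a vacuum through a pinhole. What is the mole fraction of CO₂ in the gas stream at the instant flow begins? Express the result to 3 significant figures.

0.476

The effusion rate of species i is ∝ p_i/√M_i ∝ n_i/√M_i.
Mole fraction of CO₂ in the effusate = (n_CO₂/√M_CO₂) / (n_CO₂/√M_CO₂ + n_C₂H₆/√M_C₂H₆)
= (2.94/√44.01) / (2.94/√44.01 + 2.67/√30.07) = 0.4432/(0.4432 + 0.4869) = 0.476.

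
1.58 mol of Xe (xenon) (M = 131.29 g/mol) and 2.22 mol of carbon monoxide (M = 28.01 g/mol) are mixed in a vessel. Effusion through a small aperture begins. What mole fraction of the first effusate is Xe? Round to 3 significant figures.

0.247

The effusion rate of species i is ∝ p_i/√M_i ∝ n_i/√M_i.
x_Xe(eff) = (n_Xe/√M_Xe) / (n_Xe/√M_Xe + n_CO/√M_CO)
= (1.58/√131.29) / (1.58/√131.29 + 2.22/√28.01) = 0.1379/(0.1379 + 0.4195) = 0.247.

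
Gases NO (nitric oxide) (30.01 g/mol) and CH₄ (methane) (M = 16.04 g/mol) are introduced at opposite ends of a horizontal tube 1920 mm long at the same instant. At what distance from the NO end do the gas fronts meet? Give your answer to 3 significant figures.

811 mm

Distances travelled in equal time are proportional to diffusion rates, so d_NO/d_CH₄ = √(M_CH₄/M_NO) = √(16.04/30.01) = 0.7311.
With d_NO + d_CH₄ = 1920 mm, d_CH₄ = 1920/(1 + 0.7311) = 1109 mm.
d_NO = 1920 − 1109 = 811 mm.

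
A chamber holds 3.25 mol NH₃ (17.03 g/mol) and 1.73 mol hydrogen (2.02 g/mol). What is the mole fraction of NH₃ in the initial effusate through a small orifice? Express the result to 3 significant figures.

0.393

Effusion rate of each component ∝ n_i/√M_i (partial pressure × 1/√M).
So x_NH₃ in the escaping gas = (n_NH₃/√M_NH₃) / Σ(n_i/√M_i)
= (3.25/√17.03) / (3.25/√17.03 + 1.73/√2.02) = 0.7875/(0.7875 + 1.217) = 0.393.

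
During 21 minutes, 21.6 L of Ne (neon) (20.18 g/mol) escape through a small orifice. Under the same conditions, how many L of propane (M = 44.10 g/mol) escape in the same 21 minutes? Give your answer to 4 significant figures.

14.61 L

By Graham's law, rate_C₃H₈/rate_Ne = √(M_Ne/M_C₃H₈) = √(20.18/44.10) = √0.4576 = 0.6765.
So the volume for C₃H₈ is 21.6 × 0.6765 = 14.61 L.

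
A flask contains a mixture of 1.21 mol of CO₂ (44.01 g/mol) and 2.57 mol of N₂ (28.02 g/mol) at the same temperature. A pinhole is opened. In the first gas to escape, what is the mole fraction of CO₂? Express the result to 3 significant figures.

Effusion rate of each component ∝ n_i/√M_i (partial pressure × 1/√M).
So x_CO₂ in the escaping gas = (n_CO₂/√M_CO₂) / Σ(n_i/√M_i)
= (1.21/√44.01) / (1.21/√44.01 + 2.57/√28.02) = 0.1824/(0.1824 + 0.4855) = 0.273.

0.273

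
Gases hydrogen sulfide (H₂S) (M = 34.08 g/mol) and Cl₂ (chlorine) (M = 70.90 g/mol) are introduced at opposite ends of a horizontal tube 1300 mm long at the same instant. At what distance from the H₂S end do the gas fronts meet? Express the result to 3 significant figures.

768 mm

In equal time, each gas travels a distance ∝ its rate ∝ 1/√M, so d_H₂S/d_Cl₂ = √(M_Cl₂/M_H₂S) = √(70.90/34.08) = 1.442.
With d_H₂S + d_Cl₂ = 1300 mm, d_Cl₂ = 1300/(1 + 1.442) = 532.3 mm.
d_H₂S = 1300 − 532.3 = 768 mm.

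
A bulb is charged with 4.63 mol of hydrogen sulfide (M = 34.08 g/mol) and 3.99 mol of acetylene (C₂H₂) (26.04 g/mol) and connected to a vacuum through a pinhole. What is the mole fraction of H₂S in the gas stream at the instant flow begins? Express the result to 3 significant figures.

Effusion rate of each component ∝ n_i/√M_i (partial pressure × 1/√M).
x_H₂S(eff) = (n_H₂S/√M_H₂S) / (n_H₂S/√M_H₂S + n_C₂H₂/√M_C₂H₂)
= (4.63/√34.08) / (4.63/√34.08 + 3.99/√26.04) = 0.7931/(0.7931 + 0.7819) = 0.504.

0.504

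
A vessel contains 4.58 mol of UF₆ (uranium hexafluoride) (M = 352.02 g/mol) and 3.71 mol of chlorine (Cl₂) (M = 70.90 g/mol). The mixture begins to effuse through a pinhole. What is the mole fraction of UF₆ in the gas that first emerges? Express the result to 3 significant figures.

0.357

Effusion rate of each component ∝ n_i/√M_i (partial pressure × 1/√M).
x_UF₆(eff) = (n_UF₆/√M_UF₆) / (n_UF₆/√M_UF₆ + n_Cl₂/√M_Cl₂)
= (4.58/√352.02) / (4.58/√352.02 + 3.71/√70.90) = 0.2441/(0.2441 + 0.4406) = 0.357.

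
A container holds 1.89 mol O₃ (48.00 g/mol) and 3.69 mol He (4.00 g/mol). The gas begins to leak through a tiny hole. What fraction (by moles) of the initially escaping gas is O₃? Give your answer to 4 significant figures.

0.1288

Rate_i ∝ x_i/√M_i (Graham's law weighted by mole fraction), so the effusate composition follows n_i/√M_i.
x_O₃(eff) = (n_O₃/√M_O₃) / (n_O₃/√M_O₃ + n_He/√M_He)
= (1.89/√48.00) / (1.89/√48.00 + 3.69/√4.00) = 0.2728/(0.2728 + 1.845) = 0.1288.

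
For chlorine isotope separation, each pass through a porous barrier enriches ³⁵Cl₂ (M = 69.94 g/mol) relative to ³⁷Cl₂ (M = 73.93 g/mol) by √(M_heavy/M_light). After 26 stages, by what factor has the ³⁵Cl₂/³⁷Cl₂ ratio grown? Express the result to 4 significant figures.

The single-stage factor is √(M_heavy/M_light), so 26 stages give [√(73.93/69.94)]^26 = (73.93/69.94)^(26/2).
= 1.05705^13 = 2.057.

2.057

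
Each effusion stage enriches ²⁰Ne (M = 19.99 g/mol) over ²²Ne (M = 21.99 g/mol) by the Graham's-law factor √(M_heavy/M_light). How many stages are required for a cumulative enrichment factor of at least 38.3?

Per stage α = (21.99/19.99)^(1/2) = 1.10005^0.5, giving ln α = 0.04768.
Need α^N ≥ 38.3 ⇒ N ≥ ln(38.3) / ln α = 3.645 / 0.04768 = 76.46.
Minimum whole number of stages: N = 77.

77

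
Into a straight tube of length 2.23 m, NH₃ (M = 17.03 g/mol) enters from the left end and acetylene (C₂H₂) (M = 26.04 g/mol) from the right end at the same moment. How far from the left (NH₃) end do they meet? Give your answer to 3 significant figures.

1.23 m

In equal time, each gas travels a distance ∝ its rate ∝ 1/√M, so d_NH₃/d_C₂H₂ = √(M_C₂H₂/M_NH₃) = √(26.04/17.03) = 1.237.
With d_NH₃ + d_C₂H₂ = 2.23 m, d_C₂H₂ = 2.23/(1 + 1.237) = 0.9971 m.
d_NH₃ = 2.23 − 0.9971 = 1.23 m.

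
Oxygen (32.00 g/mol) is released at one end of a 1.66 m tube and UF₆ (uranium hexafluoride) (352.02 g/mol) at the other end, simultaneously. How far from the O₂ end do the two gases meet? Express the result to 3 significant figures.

The fronts meet when d_O₂ + d_UF₆ = L with d_O₂/d_UF₆ = √(M_UF₆/M_O₂) (Graham's law). Here √(M_UF₆/M_O₂) = √(352.02/32.00) = 3.317.
With d_O₂ + d_UF₆ = 1.66 m, d_UF₆ = 1.66/(1 + 3.317) = 0.3846 m.
d_O₂ = 1.66 − 0.3846 = 1.28 m.

1.28 m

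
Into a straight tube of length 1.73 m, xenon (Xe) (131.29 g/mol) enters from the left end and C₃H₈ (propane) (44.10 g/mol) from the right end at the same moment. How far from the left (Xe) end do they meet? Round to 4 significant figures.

0.6348 m

Distances travelled in equal time are proportional to diffusion rates, so d_Xe/d_C₃H₈ = √(M_C₃H₈/M_Xe) = √(44.10/131.29) = 0.5796.
With d_Xe + d_C₃H₈ = 1.73 m, d_C₃H₈ = 1.73/(1 + 0.5796) = 1.095 m.
d_Xe = 1.73 − 1.095 = 0.6348 m.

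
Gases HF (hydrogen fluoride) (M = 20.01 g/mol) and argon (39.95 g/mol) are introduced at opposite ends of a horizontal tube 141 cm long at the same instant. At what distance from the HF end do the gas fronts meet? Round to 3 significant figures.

In equal time, each gas travels a distance ∝ its rate ∝ 1/√M, so d_HF/d_Ar = √(M_Ar/M_HF) = √(39.95/20.01) = 1.413.
With d_HF + d_Ar = 141 cm, d_Ar = 141/(1 + 1.413) = 58.43 cm.
d_HF = 141 − 58.43 = 82.6 cm.

82.6 cm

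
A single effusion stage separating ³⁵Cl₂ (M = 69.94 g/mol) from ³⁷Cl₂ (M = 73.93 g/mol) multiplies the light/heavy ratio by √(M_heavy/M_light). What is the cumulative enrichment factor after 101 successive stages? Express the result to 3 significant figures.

16.5

Each stage multiplies the ratio by α = √(73.93/69.94), so after 101 stages the overall factor is α^101 = (73.93/69.94)^(101/2).
= 1.05705^(101/2) = 16.5.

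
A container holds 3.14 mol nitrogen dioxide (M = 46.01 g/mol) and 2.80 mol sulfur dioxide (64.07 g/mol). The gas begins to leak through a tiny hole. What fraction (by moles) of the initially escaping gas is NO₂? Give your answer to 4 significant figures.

0.5696

Each component's effusion rate ∝ (its partial pressure)·(1/√M) ∝ n_i/√M_i.
Mole fraction of NO₂ in the effusate = (n_NO₂/√M_NO₂) / (n_NO₂/√M_NO₂ + n_SO₂/√M_SO₂)
= (3.14/√46.01) / (3.14/√46.01 + 2.80/√64.07) = 0.4629/(0.4629 + 0.3498) = 0.5696.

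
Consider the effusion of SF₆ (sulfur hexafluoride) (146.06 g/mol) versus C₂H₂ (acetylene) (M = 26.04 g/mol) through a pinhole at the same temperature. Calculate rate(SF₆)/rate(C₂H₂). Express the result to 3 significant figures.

Since effusion rate ∝ 1/√M, rate_SF₆/rate_C₂H₂ = √(M_C₂H₂/M_SF₆) = √(26.04/146.06) = √0.1783 = 0.422.

0.422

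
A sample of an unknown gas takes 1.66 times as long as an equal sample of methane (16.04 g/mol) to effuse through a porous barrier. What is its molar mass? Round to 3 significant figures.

Using Graham's law: t_X/t_CH₄ = √(M_X/M_CH₄).
1.66 = √(M_X/16.04)
M_X = 16.04 × 1.66² = 16.04 × 2.756 = 44.2 g/mol

44.2 g/mol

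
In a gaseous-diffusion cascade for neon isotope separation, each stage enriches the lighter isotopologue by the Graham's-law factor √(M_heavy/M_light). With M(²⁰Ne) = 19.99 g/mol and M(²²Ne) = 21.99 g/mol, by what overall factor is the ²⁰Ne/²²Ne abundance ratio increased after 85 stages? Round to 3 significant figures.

Overall factor = α^85 with α = √(21.99/19.99), i.e. (21.99/19.99)^(85/2).
= 1.10005^(85/2) = 57.5.

57.5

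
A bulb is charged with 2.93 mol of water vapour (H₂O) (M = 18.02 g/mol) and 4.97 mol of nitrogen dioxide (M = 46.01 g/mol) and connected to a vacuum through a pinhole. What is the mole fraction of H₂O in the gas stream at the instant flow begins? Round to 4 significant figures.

0.4851

The effusion rate of species i is ∝ p_i/√M_i ∝ n_i/√M_i.
x_H₂O(eff) = (n_H₂O/√M_H₂O) / (n_H₂O/√M_H₂O + n_NO₂/√M_NO₂)
= (2.93/√18.02) / (2.93/√18.02 + 4.97/√46.01) = 0.6902/(0.6902 + 0.7327) = 0.4851.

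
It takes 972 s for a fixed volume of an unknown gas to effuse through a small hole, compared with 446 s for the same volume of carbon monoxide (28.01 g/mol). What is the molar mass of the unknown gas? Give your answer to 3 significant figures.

From Graham's law, t_X/t_CO = √(M_X/M_CO).
972/446 = 2.179 = √(M_X/28.01)
M_X = 28.01 × 2.179² = 28.01 × 4.750 = 133 g/mol

133 g/mol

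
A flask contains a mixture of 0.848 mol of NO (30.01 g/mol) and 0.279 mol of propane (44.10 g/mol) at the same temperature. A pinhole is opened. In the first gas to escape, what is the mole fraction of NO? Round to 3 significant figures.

Each component's effusion rate ∝ (its partial pressure)·(1/√M) ∝ n_i/√M_i.
So x_NO in the escaping gas = (n_NO/√M_NO) / Σ(n_i/√M_i)
= (0.848/√30.01) / (0.848/√30.01 + 0.279/√44.10) = 0.1548/(0.1548 + 0.04201) = 0.787.

0.787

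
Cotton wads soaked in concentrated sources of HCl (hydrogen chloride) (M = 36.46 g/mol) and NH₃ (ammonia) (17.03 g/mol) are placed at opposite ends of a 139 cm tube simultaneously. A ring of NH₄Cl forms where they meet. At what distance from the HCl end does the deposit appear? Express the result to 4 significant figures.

Graham's law gives d_HCl/d_NH₃ = rate_HCl/rate_NH₃ = √(M_NH₃/M_HCl) = √(17.03/36.46) = 0.6834.
With d_HCl + d_NH₃ = 139 cm, d_NH₃ = 139/(1 + 0.6834) = 82.57 cm.
d_HCl = 139 − 82.57 = 56.43 cm.

56.43 cm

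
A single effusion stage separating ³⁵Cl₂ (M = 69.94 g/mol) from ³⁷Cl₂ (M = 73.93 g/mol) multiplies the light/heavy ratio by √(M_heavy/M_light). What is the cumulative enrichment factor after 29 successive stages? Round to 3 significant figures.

2.24

Each stage multiplies the ratio by α = √(73.93/69.94), so after 29 stages the overall factor is α^29 = (73.93/69.94)^(29/2).
= 1.05705^(29/2) = 2.24.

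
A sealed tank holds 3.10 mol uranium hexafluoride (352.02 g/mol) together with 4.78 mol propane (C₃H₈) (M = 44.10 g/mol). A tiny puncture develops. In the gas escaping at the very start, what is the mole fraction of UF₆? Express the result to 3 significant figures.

Effusion rate of each component ∝ n_i/√M_i (partial pressure × 1/√M).
So x_UF₆ in the escaping gas = (n_UF₆/√M_UF₆) / Σ(n_i/√M_i)
= (3.10/√352.02) / (3.10/√352.02 + 4.78/√44.10) = 0.1652/(0.1652 + 0.7198) = 0.187.

0.187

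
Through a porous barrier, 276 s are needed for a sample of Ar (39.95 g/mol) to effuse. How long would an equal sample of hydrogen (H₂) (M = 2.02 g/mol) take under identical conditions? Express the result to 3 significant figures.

Using Graham's law: t_H₂/t_Ar = √(M_H₂/M_Ar) = √(2.02/39.95) = √0.05056 = 0.2249.
So the time for H₂ is 276 × 0.2249 = 62.1 s.

62.1 s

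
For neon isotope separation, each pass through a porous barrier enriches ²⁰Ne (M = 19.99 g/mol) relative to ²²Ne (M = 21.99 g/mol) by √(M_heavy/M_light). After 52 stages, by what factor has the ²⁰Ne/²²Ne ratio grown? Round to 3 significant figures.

After 52 stages the ratio has grown by (√(21.99/19.99))^52 = (21.99/19.99)^(52/2).
= 1.10005^26 = 11.9.

11.9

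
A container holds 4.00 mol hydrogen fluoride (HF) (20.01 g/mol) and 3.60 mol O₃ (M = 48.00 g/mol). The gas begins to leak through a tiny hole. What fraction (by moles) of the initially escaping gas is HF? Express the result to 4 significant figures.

Each component's effusion rate ∝ (its partial pressure)·(1/√M) ∝ n_i/√M_i.
x_HF(eff) = (n_HF/√M_HF) / (n_HF/√M_HF + n_O₃/√M_O₃)
= (4.00/√20.01) / (4.00/√20.01 + 3.60/√48.00) = 0.8942/(0.8942 + 0.5196) = 0.6325.

0.6325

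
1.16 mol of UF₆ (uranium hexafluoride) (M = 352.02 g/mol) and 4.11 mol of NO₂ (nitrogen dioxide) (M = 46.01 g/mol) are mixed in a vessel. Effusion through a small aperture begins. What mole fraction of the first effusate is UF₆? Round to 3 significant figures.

Effusion rate of each component ∝ n_i/√M_i (partial pressure × 1/√M).
So x_UF₆ in the escaping gas = (n_UF₆/√M_UF₆) / Σ(n_i/√M_i)
= (1.16/√352.02) / (1.16/√352.02 + 4.11/√46.01) = 0.06183/(0.06183 + 0.6059) = 0.0926.

0.0926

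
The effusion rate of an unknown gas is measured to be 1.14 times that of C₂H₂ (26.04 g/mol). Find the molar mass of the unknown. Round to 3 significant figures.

20.0 g/mol

By Graham's law, rate_X/rate_C₂H₂ = √(M_C₂H₂/M_X).
1.14 = √(26.04/M_X)
M_X = 26.04 / 1.14² = 26.04 / 1.300 = 20.0 g/mol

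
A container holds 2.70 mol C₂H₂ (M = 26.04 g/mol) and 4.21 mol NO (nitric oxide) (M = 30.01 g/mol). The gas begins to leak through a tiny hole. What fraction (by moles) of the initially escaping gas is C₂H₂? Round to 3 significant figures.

0.408

Each component's effusion rate ∝ (its partial pressure)·(1/√M) ∝ n_i/√M_i.
x_C₂H₂(eff) = (n_C₂H₂/√M_C₂H₂) / (n_C₂H₂/√M_C₂H₂ + n_NO/√M_NO)
= (2.70/√26.04) / (2.70/√26.04 + 4.21/√30.01) = 0.5291/(0.5291 + 0.7685) = 0.408.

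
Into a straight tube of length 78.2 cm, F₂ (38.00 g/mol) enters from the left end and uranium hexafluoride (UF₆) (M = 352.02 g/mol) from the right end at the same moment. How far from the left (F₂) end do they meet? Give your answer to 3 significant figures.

Distances travelled in equal time are proportional to diffusion rates, so d_F₂/d_UF₆ = √(M_UF₆/M_F₂) = √(352.02/38.00) = 3.044.
With d_F₂ + d_UF₆ = 78.2 cm, d_UF₆ = 78.2/(1 + 3.044) = 19.34 cm.
d_F₂ = 78.2 − 19.34 = 58.9 cm.

58.9 cm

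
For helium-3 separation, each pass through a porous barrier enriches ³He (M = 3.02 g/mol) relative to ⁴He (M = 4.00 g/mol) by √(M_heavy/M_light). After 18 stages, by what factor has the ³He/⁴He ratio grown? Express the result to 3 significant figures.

Overall factor = α^18 with α = √(4.00/3.02), i.e. (4.00/3.02)^(18/2).
= 1.32450^9 = 12.5.

12.5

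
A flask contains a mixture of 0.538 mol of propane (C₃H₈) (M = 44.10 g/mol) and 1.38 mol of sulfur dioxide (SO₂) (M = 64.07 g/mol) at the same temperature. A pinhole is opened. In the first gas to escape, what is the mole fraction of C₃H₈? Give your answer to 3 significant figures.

Each component's effusion rate ∝ (its partial pressure)·(1/√M) ∝ n_i/√M_i.
So x_C₃H₈ in the escaping gas = (n_C₃H₈/√M_C₃H₈) / Σ(n_i/√M_i)
= (0.538/√44.10) / (0.538/√44.10 + 1.38/√64.07) = 0.08101/(0.08101 + 0.1724) = 0.320.

0.320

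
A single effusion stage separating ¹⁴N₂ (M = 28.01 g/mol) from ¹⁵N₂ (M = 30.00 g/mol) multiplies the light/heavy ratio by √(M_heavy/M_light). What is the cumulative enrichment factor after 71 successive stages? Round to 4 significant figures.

After 71 stages the ratio has grown by (√(30.00/28.01))^71 = (30.00/28.01)^(71/2).
= 1.07105^(71/2) = 11.43.

11.43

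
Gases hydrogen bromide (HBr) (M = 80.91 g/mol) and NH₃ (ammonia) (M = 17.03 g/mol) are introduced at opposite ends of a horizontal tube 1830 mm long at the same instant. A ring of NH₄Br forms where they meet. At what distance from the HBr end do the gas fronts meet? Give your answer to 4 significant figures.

575.5 mm

Graham's law gives d_HBr/d_NH₃ = rate_HBr/rate_NH₃ = √(M_NH₃/M_HBr) = √(17.03/80.91) = 0.4588.
With d_HBr + d_NH₃ = 1830 mm, d_NH₃ = 1830/(1 + 0.4588) = 1254 mm.
d_HBr = 1830 − 1254 = 575.5 mm.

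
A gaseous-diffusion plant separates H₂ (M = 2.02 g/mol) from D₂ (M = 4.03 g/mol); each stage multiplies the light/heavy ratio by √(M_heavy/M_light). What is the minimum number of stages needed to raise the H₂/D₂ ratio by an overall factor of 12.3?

With α = √(4.03/2.02) per stage, ln α = ½ ln(1.99505) = 0.3453.
Need α^N ≥ 12.3 ⇒ N ≥ ln(12.3) / ln α = 2.510 / 0.3453 = 7.27.
Rounding up, N = 8 stages.

8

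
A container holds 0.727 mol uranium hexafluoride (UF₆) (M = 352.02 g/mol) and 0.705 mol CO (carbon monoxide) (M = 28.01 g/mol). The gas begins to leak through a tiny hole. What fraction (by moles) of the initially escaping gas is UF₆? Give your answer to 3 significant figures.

0.225

The effusion rate of species i is ∝ p_i/√M_i ∝ n_i/√M_i.
Mole fraction of UF₆ in the effusate = (n_UF₆/√M_UF₆) / (n_UF₆/√M_UF₆ + n_CO/√M_CO)
= (0.727/√352.02) / (0.727/√352.02 + 0.705/√28.01) = 0.03875/(0.03875 + 0.1332) = 0.225.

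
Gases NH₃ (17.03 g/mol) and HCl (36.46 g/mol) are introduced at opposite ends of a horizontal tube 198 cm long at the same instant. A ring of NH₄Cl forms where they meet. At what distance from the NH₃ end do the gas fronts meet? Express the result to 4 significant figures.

117.6 cm

Distances travelled in equal time are proportional to diffusion rates, so d_NH₃/d_HCl = √(M_HCl/M_NH₃) = √(36.46/17.03) = 1.463.
With d_NH₃ + d_HCl = 198 cm, d_HCl = 198/(1 + 1.463) = 80.38 cm.
d_NH₃ = 198 − 80.38 = 117.6 cm.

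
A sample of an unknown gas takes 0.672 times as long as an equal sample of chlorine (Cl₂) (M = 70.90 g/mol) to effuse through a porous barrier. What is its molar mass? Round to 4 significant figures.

32.02 g/mol

Since effusion rate ∝ 1/√M, t_X/t_Cl₂ = √(M_X/M_Cl₂).
0.672 = √(M_X/70.90)
M_X = 70.90 × 0.672² = 70.90 × 0.4516 = 32.02 g/mol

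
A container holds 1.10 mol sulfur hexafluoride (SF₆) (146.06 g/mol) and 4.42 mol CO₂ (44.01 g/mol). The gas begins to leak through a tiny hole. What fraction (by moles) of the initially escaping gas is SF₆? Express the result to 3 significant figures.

0.120

Each component's effusion rate ∝ (its partial pressure)·(1/√M) ∝ n_i/√M_i.
So x_SF₆ in the escaping gas = (n_SF₆/√M_SF₆) / Σ(n_i/√M_i)
= (1.10/√146.06) / (1.10/√146.06 + 4.42/√44.01) = 0.09102/(0.09102 + 0.6663) = 0.120.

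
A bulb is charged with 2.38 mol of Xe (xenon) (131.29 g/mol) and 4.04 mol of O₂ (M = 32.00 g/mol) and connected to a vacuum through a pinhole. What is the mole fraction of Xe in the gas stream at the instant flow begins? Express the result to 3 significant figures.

Effusion rate of each component ∝ n_i/√M_i (partial pressure × 1/√M).
Mole fraction of Xe in the effusate = (n_Xe/√M_Xe) / (n_Xe/√M_Xe + n_O₂/√M_O₂)
= (2.38/√131.29) / (2.38/√131.29 + 4.04/√32.00) = 0.2077/(0.2077 + 0.7142) = 0.225.

0.225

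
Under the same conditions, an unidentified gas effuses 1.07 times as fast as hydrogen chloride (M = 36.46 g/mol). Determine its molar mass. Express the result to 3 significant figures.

31.8 g/mol

By Graham's law, rate_X/rate_HCl = √(M_HCl/M_X).
1.07 = √(36.46/M_X)
M_X = 36.46 / 1.07² = 36.46 / 1.145 = 31.8 g/mol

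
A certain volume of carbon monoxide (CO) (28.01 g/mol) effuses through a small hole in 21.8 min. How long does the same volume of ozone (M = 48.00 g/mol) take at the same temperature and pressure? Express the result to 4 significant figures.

By Graham's law, t_O₃/t_CO = √(M_O₃/M_CO) = √(48.00/28.01) = √1.714 = 1.309.
So the time for O₃ is 21.8 × 1.309 = 28.54 min.

28.54 min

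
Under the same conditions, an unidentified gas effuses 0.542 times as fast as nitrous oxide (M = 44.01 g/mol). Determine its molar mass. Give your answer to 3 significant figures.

Graham's law gives rate_X/rate_N₂O = √(M_N₂O/M_X).
0.542 = √(44.01/M_X)
M_X = 44.01 / 0.542² = 44.01 / 0.2938 = 150 g/mol

150 g/mol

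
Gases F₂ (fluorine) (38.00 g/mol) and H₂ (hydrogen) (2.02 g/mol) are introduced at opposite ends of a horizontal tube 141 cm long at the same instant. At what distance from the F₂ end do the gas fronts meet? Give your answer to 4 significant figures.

26.42 cm

The fronts meet when d_F₂ + d_H₂ = L with d_F₂/d_H₂ = √(M_H₂/M_F₂) (Graham's law). Here √(M_H₂/M_F₂) = √(2.02/38.00) = 0.2306.
With d_F₂ + d_H₂ = 141 cm, d_H₂ = 141/(1 + 0.2306) = 114.6 cm.
d_F₂ = 141 − 114.6 = 26.42 cm.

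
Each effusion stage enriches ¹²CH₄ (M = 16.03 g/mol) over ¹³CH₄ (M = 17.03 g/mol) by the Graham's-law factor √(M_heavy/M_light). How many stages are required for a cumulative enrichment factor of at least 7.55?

Per stage α = (17.03/16.03)^(1/2) = 1.06238^0.5, giving ln α = 0.03026.
Need α^N ≥ 7.55 ⇒ N ≥ ln(7.55) / ln α = 2.022 / 0.03026 = 66.81.
So at least 67 stages are needed.

67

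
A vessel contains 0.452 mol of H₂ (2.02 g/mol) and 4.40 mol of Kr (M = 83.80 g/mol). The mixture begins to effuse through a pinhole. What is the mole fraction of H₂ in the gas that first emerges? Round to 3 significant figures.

Each component's effusion rate ∝ (its partial pressure)·(1/√M) ∝ n_i/√M_i.
So x_H₂ in the escaping gas = (n_H₂/√M_H₂) / Σ(n_i/√M_i)
= (0.452/√2.02) / (0.452/√2.02 + 4.40/√83.80) = 0.3180/(0.3180 + 0.4807) = 0.398.

0.398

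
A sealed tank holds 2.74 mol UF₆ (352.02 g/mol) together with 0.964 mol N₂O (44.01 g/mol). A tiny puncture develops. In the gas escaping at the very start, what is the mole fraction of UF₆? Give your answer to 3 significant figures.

Effusion rate of each component ∝ n_i/√M_i (partial pressure × 1/√M).
x_UF₆(eff) = (n_UF₆/√M_UF₆) / (n_UF₆/√M_UF₆ + n_N₂O/√M_N₂O)
= (2.74/√352.02) / (2.74/√352.02 + 0.964/√44.01) = 0.1460/(0.1460 + 0.1453) = 0.501.

0.501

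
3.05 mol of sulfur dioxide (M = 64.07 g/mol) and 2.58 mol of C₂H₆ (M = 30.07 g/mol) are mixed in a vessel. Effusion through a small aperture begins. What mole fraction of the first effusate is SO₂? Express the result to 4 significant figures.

0.4475

Effusion rate of each component ∝ n_i/√M_i (partial pressure × 1/√M).
Mole fraction of SO₂ in the effusate = (n_SO₂/√M_SO₂) / (n_SO₂/√M_SO₂ + n_C₂H₆/√M_C₂H₆)
= (3.05/√64.07) / (3.05/√64.07 + 2.58/√30.07) = 0.3810/(0.3810 + 0.4705) = 0.4475.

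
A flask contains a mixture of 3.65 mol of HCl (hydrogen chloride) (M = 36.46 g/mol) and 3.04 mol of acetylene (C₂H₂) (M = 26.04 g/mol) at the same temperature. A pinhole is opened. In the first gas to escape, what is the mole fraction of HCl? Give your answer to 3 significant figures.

Effusion rate of each component ∝ n_i/√M_i (partial pressure × 1/√M).
x_HCl(eff) = (n_HCl/√M_HCl) / (n_HCl/√M_HCl + n_C₂H₂/√M_C₂H₂)
= (3.65/√36.46) / (3.65/√36.46 + 3.04/√26.04) = 0.6045/(0.6045 + 0.5957) = 0.504.

0.504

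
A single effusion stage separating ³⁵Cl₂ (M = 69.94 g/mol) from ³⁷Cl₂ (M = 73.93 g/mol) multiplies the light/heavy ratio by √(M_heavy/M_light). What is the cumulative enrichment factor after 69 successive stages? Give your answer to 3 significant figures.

6.78

The single-stage factor is √(M_heavy/M_light), so 69 stages give [√(73.93/69.94)]^69 = (73.93/69.94)^(69/2).
= 1.05705^(69/2) = 6.78.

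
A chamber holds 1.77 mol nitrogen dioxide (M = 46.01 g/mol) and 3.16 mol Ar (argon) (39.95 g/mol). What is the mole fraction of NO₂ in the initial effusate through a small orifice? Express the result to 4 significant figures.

Each component's effusion rate ∝ (its partial pressure)·(1/√M) ∝ n_i/√M_i.
Mole fraction of NO₂ in the effusate = (n_NO₂/√M_NO₂) / (n_NO₂/√M_NO₂ + n_Ar/√M_Ar)
= (1.77/√46.01) / (1.77/√46.01 + 3.16/√39.95) = 0.2609/(0.2609 + 0.5000) = 0.3429.

0.3429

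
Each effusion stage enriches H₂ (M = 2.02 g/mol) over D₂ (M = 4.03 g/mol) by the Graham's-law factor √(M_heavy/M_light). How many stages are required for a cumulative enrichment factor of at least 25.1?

10

With α = √(4.03/2.02) per stage, ln α = ½ ln(1.99505) = 0.3453.
Need α^N ≥ 25.1 ⇒ N ≥ ln(25.1) / ln α = 3.223 / 0.3453 = 9.33.
Minimum whole number of stages: N = 10.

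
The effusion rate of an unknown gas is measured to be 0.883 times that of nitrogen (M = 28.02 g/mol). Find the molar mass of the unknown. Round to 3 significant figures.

35.9 g/mol

Since effusion rate ∝ 1/√M, rate_X/rate_N₂ = √(M_N₂/M_X).
0.883 = √(28.02/M_X)
M_X = 28.02 / 0.883² = 28.02 / 0.7797 = 35.9 g/mol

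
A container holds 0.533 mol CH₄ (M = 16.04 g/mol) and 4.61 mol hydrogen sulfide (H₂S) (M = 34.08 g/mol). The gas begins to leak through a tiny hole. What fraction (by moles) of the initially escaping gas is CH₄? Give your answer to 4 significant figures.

Rate_i ∝ x_i/√M_i (Graham's law weighted by mole fraction), so the effusate composition follows n_i/√M_i.
x_CH₄(eff) = (n_CH₄/√M_CH₄) / (n_CH₄/√M_CH₄ + n_H₂S/√M_H₂S)
= (0.533/√16.04) / (0.533/√16.04 + 4.61/√34.08) = 0.1331/(0.1331 + 0.7897) = 0.1442.

0.1442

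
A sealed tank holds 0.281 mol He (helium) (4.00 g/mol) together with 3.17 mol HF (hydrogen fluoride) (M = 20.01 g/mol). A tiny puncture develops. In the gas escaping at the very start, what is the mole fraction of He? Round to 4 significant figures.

0.1655

Each component's effusion rate ∝ (its partial pressure)·(1/√M) ∝ n_i/√M_i.
x_He(eff) = (n_He/√M_He) / (n_He/√M_He + n_HF/√M_HF)
= (0.281/√4.00) / (0.281/√4.00 + 3.17/√20.01) = 0.1405/(0.1405 + 0.7087) = 0.1655.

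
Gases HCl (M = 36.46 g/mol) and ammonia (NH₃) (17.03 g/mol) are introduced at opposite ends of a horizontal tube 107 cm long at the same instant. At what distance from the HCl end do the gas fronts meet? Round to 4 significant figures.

43.44 cm

In equal time, each gas travels a distance ∝ its rate ∝ 1/√M, so d_HCl/d_NH₃ = √(M_NH₃/M_HCl) = √(17.03/36.46) = 0.6834.
With d_HCl + d_NH₃ = 107 cm, d_NH₃ = 107/(1 + 0.6834) = 63.56 cm.
d_HCl = 107 − 63.56 = 43.44 cm.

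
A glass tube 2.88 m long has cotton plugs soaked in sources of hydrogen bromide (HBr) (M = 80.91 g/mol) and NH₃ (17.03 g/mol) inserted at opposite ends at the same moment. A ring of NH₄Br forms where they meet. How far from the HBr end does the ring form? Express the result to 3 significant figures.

In equal time, each gas travels a distance ∝ its rate ∝ 1/√M, so d_HBr/d_NH₃ = √(M_NH₃/M_HBr) = √(17.03/80.91) = 0.4588.
With d_HBr + d_NH₃ = 2.88 m, d_NH₃ = 2.88/(1 + 0.4588) = 1.974 m.
d_HBr = 2.88 − 1.974 = 0.906 m.

0.906 m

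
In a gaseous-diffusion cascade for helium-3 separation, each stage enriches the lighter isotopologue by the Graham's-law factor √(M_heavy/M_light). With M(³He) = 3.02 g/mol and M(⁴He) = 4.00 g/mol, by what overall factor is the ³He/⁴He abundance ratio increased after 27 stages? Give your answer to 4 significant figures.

44.43

After 27 stages the ratio has grown by (√(4.00/3.02))^27 = (4.00/3.02)^(27/2).
= 1.32450^(27/2) = 44.43.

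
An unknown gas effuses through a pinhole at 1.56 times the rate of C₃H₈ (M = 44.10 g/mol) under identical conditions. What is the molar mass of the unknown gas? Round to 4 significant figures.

18.12 g/mol

From Graham's law, rate_X/rate_C₃H₈ = √(M_C₃H₈/M_X).
1.56 = √(44.10/M_X)
M_X = 44.10 / 1.56² = 44.10 / 2.434 = 18.12 g/mol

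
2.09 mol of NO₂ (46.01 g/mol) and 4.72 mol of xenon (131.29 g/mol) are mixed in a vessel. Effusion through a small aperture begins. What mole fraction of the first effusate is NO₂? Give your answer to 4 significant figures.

Rate_i ∝ x_i/√M_i (Graham's law weighted by mole fraction), so the effusate composition follows n_i/√M_i.
x_NO₂(eff) = (n_NO₂/√M_NO₂) / (n_NO₂/√M_NO₂ + n_Xe/√M_Xe)
= (2.09/√46.01) / (2.09/√46.01 + 4.72/√131.29) = 0.3081/(0.3081 + 0.4119) = 0.4279.

0.4279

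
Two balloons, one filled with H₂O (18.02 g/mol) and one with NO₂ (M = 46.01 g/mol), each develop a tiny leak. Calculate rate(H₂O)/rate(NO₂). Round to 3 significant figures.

Graham's law gives rate_H₂O/rate_NO₂ = √(M_NO₂/M_H₂O) = √(46.01/18.02) = √2.553 = 1.60.

1.60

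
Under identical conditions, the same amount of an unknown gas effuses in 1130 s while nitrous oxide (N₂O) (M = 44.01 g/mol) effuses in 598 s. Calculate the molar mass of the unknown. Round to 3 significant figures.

157 g/mol

From Graham's law, t_X/t_N₂O = √(M_X/M_N₂O).
1130/598 = 1.890 = √(M_X/44.01)
M_X = 44.01 × 1.890² = 44.01 × 3.571 = 157 g/mol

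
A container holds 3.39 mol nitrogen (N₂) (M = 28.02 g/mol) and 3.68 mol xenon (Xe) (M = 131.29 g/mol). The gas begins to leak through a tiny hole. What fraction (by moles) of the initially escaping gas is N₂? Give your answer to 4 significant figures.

The effusion rate of species i is ∝ p_i/√M_i ∝ n_i/√M_i.
x_N₂(eff) = (n_N₂/√M_N₂) / (n_N₂/√M_N₂ + n_Xe/√M_Xe)
= (3.39/√28.02) / (3.39/√28.02 + 3.68/√131.29) = 0.6404/(0.6404 + 0.3212) = 0.6660.

0.6660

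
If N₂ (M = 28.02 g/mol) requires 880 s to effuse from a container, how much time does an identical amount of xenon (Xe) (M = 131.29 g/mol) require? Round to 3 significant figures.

Since effusion rate ∝ 1/√M, t_Xe/t_N₂ = √(M_Xe/M_N₂) = √(131.29/28.02) = √4.686 = 2.165.
So the time for Xe is 880 × 2.165 = 1900 s.

1900 s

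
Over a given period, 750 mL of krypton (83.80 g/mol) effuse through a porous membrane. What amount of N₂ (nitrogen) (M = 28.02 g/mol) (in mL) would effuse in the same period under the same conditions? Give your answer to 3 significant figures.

1300 mL

By Graham's law, rate_N₂/rate_Kr = √(M_Kr/M_N₂) = √(83.80/28.02) = √2.991 = 1.729.
So the volume for N₂ is 750 × 1.729 = 1300 mL.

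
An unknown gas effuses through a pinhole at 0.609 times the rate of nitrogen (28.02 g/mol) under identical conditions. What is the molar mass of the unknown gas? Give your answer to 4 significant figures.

75.55 g/mol

From Graham's law, rate_X/rate_N₂ = √(M_N₂/M_X).
0.609 = √(28.02/M_X)
M_X = 28.02 / 0.609² = 28.02 / 0.3709 = 75.55 g/mol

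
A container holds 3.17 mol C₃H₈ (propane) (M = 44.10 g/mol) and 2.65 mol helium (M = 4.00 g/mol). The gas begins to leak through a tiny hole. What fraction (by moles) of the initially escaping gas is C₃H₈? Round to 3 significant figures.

Each component's effusion rate ∝ (its partial pressure)·(1/√M) ∝ n_i/√M_i.
x_C₃H₈(eff) = (n_C₃H₈/√M_C₃H₈) / (n_C₃H₈/√M_C₃H₈ + n_He/√M_He)
= (3.17/√44.10) / (3.17/√44.10 + 2.65/√4.00) = 0.4774/(0.4774 + 1.325) = 0.265.

0.265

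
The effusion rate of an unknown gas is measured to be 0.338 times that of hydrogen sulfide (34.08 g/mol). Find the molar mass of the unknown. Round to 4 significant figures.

Since effusion rate ∝ 1/√M, rate_X/rate_H₂S = √(M_H₂S/M_X).
0.338 = √(34.08/M_X)
M_X = 34.08 / 0.338² = 34.08 / 0.1142 = 298.3 g/mol

298.3 g/mol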